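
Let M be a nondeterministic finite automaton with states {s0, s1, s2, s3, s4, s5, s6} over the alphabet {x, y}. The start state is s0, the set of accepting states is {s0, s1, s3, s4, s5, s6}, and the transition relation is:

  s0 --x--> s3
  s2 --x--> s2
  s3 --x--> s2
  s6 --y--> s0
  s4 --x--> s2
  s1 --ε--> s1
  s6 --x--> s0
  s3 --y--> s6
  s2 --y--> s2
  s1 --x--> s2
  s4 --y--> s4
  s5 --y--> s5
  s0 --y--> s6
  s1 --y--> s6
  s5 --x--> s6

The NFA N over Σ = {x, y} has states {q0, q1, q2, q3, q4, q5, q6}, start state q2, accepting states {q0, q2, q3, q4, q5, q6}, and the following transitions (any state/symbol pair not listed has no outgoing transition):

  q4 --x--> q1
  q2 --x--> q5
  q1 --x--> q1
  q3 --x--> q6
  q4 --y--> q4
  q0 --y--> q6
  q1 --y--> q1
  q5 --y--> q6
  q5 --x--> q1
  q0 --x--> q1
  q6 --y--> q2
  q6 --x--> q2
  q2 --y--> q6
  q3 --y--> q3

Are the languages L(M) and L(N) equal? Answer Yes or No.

Yes

Exploring the product automaton M × N from the start pair (s0, q2), following both machines on each input symbol, reaches 4 state pairs: (s0, q2), (s3, q5), (s6, q6), (s2, q1).
M accepts in {s0, s1, s3, s4, s5, s6} and N accepts in {q0, q2, q3, q4, q5, q6}. In every reachable pair the two components are either both accepting — (s0, q2), (s3, q5), (s6, q6) — or both non-accepting, so no string is accepted by exactly one of the machines: L(M) \ L(N) and L(N) \ L(M) are both empty.
Hence every string is accepted by M iff it is accepted by N, and the two languages coincide.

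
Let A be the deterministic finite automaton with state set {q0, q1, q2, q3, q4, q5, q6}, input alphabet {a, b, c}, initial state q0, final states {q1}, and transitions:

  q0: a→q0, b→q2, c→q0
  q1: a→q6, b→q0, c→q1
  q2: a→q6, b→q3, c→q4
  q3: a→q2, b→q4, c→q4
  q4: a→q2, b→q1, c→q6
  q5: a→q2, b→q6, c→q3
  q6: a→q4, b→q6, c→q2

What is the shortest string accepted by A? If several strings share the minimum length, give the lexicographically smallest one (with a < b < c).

A breadth-first search from q0 reaches an accepting state first via the path q0 → q2 → q4 → q1 on input bcb.
No string of length < 3 is accepted (BFS exhausts all shorter strings without reaching an accepting state), and bcb is the lexicographically least accepting string of length 3.

bcb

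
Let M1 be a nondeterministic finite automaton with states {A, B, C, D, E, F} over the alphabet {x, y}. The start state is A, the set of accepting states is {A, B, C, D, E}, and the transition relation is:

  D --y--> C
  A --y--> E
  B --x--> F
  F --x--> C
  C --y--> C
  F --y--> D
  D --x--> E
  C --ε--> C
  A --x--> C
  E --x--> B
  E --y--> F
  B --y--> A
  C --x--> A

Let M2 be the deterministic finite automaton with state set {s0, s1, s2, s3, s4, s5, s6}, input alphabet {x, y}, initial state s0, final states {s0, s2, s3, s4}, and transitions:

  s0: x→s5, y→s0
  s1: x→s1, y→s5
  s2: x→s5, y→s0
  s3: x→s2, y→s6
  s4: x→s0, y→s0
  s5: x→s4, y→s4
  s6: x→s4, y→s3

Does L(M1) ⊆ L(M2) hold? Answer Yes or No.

No

The string x is in L(M1) but not in L(M2).
So L(M1) ⊄ L(M2).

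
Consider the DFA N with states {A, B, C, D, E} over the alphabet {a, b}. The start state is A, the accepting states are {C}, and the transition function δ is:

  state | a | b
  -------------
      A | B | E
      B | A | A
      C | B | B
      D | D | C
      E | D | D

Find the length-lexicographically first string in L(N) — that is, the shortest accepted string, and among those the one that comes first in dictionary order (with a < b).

A breadth-first search from A reaches an accepting state first via the path A → E → D → C on input bab.
No string of length < 3 is accepted (BFS exhausts all shorter strings without reaching an accepting state), and bab is the lexicographically least accepting string of length 3.

bab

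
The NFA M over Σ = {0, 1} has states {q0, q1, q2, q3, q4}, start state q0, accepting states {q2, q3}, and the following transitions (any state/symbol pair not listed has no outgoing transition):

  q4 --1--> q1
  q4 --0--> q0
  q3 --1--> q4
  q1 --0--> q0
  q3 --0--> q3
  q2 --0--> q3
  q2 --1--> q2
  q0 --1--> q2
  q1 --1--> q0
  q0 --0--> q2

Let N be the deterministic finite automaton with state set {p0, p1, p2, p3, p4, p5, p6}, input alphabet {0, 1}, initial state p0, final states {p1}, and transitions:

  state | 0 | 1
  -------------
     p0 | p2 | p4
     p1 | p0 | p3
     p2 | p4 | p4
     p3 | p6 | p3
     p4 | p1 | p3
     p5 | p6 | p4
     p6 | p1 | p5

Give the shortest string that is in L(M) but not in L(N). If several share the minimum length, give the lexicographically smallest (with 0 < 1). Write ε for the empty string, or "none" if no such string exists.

0

The string 0 is accepted by M but not by N.
No shorter string lies in the difference, and 0 is the lexicographically first length-1 string in L(M) \ L(N).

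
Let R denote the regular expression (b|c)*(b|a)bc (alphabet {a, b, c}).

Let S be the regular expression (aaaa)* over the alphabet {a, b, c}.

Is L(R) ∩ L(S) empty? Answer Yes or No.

Converting the expression R to a DFA (subset construction, then merging equivalent states) gives the minimal DFA with states {r0, r1, r2, r3, r4, r5, r6, r7}, start state r0, accepting states {r6, r7} and transitions r0: a→r1, b→r2, c→r0; r1: a→r3, b→r4, c→r3; r2: a→r1, b→r5, c→r0; r3: a→r3, b→r3, c→r3; r4: a→r3, b→r3, c→r6; r5: a→r1, b→r5, c→r7; r6: a→r3, b→r3, c→r3; r7: a→r1, b→r2, c→r0.
Converting the expression S to a DFA (subset construction, then merging equivalent states) gives the minimal DFA with states {s0, s1, s2, s3, s4}, start state s0, accepting states {s0} and transitions s0: a→s1, b→s2, c→s2; s1: a→s3, b→s2, c→s2; s2: a→s2, b→s2, c→s2; s3: a→s4, b→s2, c→s2; s4: a→s0, b→s2, c→s2.
Exploring the product automaton R × S from the start pair (r0, s0), following both machines on each input symbol, reaches 14 state pairs: (r0, s0), (r1, s1), (r2, s2), (r0, s2), (r3, s3), (r4, s2), (r3, s2), (r1, s2), (r5, s2), (r3, s4), (r6, s2), (r7, s2), (r3, s0), (r3, s1).
R accepts in {r6, r7} and S accepts in {s0}; no reachable pair has both components accepting, so no string drives both machines to acceptance simultaneously and L(R) ∩ L(S) = ∅.
So no string is accepted by both, and the intersection is empty.

Yes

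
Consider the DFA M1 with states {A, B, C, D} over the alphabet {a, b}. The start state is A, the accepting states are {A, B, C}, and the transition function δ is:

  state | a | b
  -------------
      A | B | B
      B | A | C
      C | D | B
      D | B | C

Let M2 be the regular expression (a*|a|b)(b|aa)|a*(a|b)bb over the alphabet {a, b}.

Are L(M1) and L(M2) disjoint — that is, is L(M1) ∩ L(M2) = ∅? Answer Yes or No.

No

The string b is accepted by both M1 and M2.
Hence L(M1) ∩ L(M2) ≠ ∅.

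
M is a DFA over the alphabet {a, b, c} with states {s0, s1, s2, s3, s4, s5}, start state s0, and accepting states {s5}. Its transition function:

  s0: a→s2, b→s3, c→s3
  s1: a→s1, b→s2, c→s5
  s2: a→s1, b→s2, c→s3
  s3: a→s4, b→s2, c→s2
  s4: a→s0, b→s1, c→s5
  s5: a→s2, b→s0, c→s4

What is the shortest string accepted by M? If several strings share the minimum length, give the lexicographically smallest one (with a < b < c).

aac

A breadth-first search from s0 reaches an accepting state first via the path s0 → s2 → s1 → s5 on input aac.
No string of length < 3 is accepted (BFS exhausts all shorter strings without reaching an accepting state), and aac is the lexicographically least accepting string of length 3.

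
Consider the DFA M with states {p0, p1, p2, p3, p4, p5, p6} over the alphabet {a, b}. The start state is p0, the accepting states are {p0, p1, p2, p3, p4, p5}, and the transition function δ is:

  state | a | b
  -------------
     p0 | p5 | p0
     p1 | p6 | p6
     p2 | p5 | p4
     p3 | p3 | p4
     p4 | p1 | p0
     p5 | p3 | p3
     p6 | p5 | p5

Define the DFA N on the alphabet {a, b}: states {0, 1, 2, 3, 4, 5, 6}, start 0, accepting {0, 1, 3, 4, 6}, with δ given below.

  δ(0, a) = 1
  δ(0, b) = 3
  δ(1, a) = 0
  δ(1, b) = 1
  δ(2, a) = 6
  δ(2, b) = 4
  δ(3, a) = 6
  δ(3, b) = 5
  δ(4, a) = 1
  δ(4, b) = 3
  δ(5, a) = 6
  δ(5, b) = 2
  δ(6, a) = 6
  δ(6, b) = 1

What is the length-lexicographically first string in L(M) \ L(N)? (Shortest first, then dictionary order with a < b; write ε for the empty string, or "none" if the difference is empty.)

The string bb is accepted by M but not by N.
No shorter string lies in the difference, and bb is the lexicographically first length-2 string in L(M) \ L(N).

bb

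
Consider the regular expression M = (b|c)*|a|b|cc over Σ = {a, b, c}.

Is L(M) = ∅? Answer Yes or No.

No

The empty string ε matches the expression, so it belongs to L(M).
Since L(M) contains at least one string, it is not empty.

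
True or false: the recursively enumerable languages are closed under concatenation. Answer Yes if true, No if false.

Yes

Dovetail over all split points of the input and all step bounds t = 1, 2, …, simulating the recogniser for L₁ on the prefix and the recogniser for L₂ on the suffix for t steps; accept if for some split both accept.
So the recursively enumerable languages are closed under concatenation.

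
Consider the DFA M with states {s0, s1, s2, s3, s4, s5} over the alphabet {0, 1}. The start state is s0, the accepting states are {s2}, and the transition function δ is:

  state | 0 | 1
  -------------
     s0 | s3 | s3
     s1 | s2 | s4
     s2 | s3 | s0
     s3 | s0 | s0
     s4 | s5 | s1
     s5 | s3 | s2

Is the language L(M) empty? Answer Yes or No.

The states reachable from the start state are {s0, s3}.
None of the accepting states {s2} is reachable, so no string is accepted and L(M) = ∅.

Yes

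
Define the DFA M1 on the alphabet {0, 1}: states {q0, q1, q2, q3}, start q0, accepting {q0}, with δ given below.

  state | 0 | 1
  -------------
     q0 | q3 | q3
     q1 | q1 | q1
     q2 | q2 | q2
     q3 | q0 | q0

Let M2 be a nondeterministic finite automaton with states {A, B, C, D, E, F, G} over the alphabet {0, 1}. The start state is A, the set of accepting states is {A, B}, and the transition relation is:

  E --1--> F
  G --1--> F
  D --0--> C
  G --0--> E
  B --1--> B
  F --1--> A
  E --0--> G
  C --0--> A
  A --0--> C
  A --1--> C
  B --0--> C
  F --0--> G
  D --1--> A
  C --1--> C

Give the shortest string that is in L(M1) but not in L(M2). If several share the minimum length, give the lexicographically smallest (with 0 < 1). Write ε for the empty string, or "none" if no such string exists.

01

The string 01 is accepted by M1 but not by M2.
No shorter string lies in the difference, and 01 is the lexicographically first length-2 string in L(M1) \ L(M2).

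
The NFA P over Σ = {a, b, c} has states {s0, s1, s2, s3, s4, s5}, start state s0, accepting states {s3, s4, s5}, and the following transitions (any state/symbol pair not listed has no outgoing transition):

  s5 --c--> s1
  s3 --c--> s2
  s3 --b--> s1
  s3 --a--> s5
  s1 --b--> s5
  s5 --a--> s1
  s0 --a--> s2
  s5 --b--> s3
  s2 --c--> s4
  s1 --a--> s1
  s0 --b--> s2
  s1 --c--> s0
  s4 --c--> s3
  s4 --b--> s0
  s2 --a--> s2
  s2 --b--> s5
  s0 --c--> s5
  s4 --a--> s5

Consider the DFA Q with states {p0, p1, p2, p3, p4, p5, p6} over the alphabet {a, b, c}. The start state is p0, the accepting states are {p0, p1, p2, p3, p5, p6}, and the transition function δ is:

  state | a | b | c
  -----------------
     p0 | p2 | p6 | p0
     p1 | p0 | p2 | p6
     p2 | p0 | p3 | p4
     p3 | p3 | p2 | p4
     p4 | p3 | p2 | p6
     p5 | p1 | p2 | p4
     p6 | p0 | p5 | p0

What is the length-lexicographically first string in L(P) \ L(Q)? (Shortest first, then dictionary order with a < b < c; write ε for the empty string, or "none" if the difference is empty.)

The string ac is accepted by P but not by Q.
No shorter string lies in the difference, and ac is the lexicographically first length-2 string in L(P) \ L(Q).

ac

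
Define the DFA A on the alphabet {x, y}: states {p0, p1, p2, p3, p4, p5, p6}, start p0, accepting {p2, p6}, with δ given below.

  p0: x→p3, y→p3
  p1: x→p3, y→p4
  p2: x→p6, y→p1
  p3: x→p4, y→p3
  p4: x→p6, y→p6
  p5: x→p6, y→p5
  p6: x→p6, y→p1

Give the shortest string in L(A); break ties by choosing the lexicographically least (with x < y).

xxx

A breadth-first search from p0 reaches an accepting state first via the path p0 → p3 → p4 → p6 on input xxx.
No string of length < 3 is accepted (BFS exhausts all shorter strings without reaching an accepting state), and xxx is the lexicographically least accepting string of length 3.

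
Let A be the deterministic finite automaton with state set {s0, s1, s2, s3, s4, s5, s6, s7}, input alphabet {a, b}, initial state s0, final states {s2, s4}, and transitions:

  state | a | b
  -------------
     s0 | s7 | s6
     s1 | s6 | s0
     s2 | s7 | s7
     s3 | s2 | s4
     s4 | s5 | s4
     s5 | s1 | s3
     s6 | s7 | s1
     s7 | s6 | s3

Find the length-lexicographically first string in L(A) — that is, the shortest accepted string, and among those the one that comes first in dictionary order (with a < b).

aba

A breadth-first search from s0 reaches an accepting state first via the path s0 → s7 → s3 → s2 on input aba.
No string of length < 3 is accepted (BFS exhausts all shorter strings without reaching an accepting state), and aba is the lexicographically least accepting string of length 3.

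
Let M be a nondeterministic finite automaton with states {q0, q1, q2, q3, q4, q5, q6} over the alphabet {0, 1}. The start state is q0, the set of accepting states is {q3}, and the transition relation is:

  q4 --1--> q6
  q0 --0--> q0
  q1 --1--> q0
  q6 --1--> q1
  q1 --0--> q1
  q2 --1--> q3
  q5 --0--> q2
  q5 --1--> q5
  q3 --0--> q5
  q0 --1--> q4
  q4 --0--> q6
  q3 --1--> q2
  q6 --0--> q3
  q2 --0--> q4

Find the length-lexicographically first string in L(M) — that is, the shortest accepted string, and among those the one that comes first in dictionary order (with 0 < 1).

A breadth-first search from q0 reaches an accepting state first via the path q0 → q4 → q6 → q3 on input 100.
No string of length < 3 is accepted (BFS exhausts all shorter strings without reaching an accepting state), and 100 is the lexicographically least accepting string of length 3.

100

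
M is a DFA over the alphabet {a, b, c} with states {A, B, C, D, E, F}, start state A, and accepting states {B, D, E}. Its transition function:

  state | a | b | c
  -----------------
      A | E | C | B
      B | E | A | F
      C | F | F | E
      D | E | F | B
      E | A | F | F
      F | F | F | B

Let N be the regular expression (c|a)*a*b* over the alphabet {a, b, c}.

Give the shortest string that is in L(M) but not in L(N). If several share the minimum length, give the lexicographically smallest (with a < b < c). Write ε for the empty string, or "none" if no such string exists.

bc

The string bc is accepted by M but not by N.
No shorter string lies in the difference, and bc is the lexicographically first length-2 string in L(M) \ L(N).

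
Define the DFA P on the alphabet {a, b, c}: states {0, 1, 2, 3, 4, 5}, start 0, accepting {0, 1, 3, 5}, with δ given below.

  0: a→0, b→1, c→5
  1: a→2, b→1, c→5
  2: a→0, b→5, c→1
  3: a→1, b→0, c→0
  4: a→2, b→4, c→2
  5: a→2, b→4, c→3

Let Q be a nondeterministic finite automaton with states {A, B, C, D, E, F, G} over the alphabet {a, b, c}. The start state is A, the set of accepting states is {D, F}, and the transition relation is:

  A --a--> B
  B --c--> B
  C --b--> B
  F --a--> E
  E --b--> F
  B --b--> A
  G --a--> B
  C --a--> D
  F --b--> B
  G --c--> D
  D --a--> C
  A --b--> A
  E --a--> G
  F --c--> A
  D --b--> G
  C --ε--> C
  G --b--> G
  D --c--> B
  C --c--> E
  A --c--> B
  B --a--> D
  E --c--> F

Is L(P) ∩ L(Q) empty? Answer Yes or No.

No

The string aa is accepted by both P and Q.
Hence L(P) ∩ L(Q) ≠ ∅.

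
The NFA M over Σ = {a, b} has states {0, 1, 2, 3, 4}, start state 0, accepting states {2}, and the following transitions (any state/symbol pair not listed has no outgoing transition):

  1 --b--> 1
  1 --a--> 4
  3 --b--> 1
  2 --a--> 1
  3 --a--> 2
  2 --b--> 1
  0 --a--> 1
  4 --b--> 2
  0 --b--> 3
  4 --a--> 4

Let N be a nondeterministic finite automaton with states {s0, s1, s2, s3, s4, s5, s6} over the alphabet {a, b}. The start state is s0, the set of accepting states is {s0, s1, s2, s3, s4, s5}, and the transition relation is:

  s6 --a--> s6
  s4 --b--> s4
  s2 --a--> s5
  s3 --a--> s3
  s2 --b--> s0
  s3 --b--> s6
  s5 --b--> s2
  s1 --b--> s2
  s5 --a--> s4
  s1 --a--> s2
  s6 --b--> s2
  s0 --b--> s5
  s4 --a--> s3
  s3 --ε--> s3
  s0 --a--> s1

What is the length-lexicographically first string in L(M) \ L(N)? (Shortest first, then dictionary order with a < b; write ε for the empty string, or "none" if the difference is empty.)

baaab

The string baaab is accepted by M but not by N.
No shorter string lies in the difference, and baaab is the lexicographically first length-5 string in L(M) \ L(N).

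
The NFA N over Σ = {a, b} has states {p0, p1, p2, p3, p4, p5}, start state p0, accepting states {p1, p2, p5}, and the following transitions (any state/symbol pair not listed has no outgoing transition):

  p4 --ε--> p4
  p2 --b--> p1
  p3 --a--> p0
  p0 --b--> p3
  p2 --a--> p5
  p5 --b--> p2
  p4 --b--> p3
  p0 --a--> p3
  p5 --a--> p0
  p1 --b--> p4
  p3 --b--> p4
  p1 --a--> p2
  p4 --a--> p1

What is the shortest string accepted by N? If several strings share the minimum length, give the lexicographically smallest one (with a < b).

A breadth-first search from p0 reaches an accepting state first via the path p0 → p3 → p4 → p1 on input aba.
No string of length < 3 is accepted (BFS exhausts all shorter strings without reaching an accepting state), and aba is the lexicographically least accepting string of length 3.

aba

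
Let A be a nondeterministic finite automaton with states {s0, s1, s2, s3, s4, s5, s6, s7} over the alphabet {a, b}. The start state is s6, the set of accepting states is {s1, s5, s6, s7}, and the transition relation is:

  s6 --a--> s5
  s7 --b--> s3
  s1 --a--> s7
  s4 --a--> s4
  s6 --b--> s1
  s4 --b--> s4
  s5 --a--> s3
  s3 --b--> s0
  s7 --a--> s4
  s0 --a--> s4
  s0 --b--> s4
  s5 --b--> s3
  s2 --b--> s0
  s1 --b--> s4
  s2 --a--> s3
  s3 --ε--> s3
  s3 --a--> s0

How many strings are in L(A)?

The useful subgraph on states {s1, s5, s6, s7} is acyclic, so L(A) is finite; the longest accepting path visits 3 useful states, giving maximum string length 2.
Counting accepting paths from s6 by length: 1 of length 0, 2 of length 1, 1 of length 2. Total 4.

4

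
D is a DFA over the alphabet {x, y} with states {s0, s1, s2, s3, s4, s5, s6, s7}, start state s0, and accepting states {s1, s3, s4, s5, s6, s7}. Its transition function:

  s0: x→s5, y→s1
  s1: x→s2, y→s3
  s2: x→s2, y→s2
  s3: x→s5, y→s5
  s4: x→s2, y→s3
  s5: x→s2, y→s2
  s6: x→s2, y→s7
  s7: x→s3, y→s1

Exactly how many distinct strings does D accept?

5

The useful subgraph on states {s0, s1, s3, s5} is acyclic, so L(D) is finite; the longest accepting path visits 4 useful states, giving maximum string length 3.
Counting accepting paths from s0 by length: 2 of length 1, 1 of length 2, 2 of length 3. Total 5.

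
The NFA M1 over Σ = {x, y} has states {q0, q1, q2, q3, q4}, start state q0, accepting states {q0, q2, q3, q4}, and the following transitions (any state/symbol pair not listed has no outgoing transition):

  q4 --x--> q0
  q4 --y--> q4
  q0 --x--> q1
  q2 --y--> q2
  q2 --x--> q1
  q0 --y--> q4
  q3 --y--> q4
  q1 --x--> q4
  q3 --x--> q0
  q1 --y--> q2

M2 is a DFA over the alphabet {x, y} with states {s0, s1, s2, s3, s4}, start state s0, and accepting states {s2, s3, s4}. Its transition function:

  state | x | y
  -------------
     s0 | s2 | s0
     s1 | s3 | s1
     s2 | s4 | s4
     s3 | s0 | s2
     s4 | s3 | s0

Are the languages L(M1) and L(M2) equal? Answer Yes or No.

The empty string ε is accepted by M1 but rejected by M2.
So L(M1) ≠ L(M2).

No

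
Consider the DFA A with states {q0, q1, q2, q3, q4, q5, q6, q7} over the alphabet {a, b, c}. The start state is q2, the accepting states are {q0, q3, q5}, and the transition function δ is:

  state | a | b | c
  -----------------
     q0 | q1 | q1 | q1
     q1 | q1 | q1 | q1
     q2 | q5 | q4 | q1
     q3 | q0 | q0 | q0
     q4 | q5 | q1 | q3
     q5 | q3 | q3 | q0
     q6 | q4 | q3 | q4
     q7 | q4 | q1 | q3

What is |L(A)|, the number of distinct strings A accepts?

The useful subgraph on states {q0, q2, q3, q4, q5} is acyclic, so L(A) is finite; the longest accepting path visits 5 useful states, giving maximum string length 4.
Counting accepting paths from q2 by length: 1 of length 1, 5 of length 2, 12 of length 3, 6 of length 4. Total 24.

24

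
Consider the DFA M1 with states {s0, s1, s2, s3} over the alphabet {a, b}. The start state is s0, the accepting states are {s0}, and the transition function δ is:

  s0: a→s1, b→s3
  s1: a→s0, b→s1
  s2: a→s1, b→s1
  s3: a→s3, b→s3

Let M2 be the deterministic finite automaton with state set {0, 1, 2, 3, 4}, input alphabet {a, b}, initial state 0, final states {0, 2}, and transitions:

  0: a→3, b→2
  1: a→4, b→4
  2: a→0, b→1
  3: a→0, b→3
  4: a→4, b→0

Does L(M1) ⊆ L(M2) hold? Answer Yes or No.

Exploring the product automaton M1 × M2 from the start pair (s0, 0), following both machines on each input symbol, reaches 7 state pairs: (s0, 0), (s1, 3), (s3, 2), (s3, 0), (s3, 1), (s3, 3), (s3, 4).
M1 accepts in {s0} and M2 accepts in {0, 2}. The reachable pairs whose M1-component is accepting are (s0, 0); in each of them the M2-component is accepting too, so the product for L(M1) \ L(M2) (M1-component accepting, M2-component rejecting) has no reachable accepting pair and the difference is empty.
Hence every string in L(M1) is also in L(M2).

Yes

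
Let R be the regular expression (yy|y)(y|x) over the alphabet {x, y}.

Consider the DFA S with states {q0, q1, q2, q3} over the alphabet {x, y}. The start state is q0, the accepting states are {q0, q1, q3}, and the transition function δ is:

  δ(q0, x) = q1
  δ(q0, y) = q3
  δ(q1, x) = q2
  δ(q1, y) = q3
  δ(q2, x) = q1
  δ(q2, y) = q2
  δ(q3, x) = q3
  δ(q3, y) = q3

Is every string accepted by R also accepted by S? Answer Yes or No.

Yes

Converting the expression R to a DFA (subset construction, then merging equivalent states) gives the minimal DFA with states {r0, r1, r2, r3, r4}, start state r0, accepting states {r3, r4} and transitions r0: x→r1, y→r2; r1: x→r1, y→r1; r2: x→r3, y→r4; r3: x→r1, y→r1; r4: x→r3, y→r3.
Exploring the product automaton R × S from the start pair (r0, q0), following both machines on each input symbol, reaches 7 state pairs: (r0, q0), (r1, q1), (r2, q3), (r1, q2), (r1, q3), (r3, q3), (r4, q3).
R accepts in {r3, r4} and S accepts in {q0, q1, q3}. The reachable pairs whose R-component is accepting are (r3, q3), (r4, q3); in each of them the S-component is accepting too, so the product for L(R) \ L(S) (R-component accepting, S-component rejecting) has no reachable accepting pair and the difference is empty.
Hence every string in L(R) is also in L(S).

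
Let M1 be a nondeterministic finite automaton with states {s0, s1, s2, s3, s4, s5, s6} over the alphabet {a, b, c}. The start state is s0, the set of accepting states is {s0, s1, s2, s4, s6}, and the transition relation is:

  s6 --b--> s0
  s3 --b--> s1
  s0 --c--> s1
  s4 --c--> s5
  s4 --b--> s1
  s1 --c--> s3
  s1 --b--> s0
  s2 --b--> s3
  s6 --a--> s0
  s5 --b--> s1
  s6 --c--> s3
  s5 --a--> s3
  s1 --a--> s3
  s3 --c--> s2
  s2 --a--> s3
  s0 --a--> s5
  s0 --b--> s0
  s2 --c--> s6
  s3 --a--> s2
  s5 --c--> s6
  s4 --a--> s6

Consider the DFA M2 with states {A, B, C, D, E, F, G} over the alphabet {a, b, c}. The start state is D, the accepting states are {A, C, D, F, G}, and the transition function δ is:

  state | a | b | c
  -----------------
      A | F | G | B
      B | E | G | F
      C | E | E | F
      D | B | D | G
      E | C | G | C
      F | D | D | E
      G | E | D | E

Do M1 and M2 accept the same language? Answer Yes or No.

Yes

Exploring the product automaton M1 × M2 from the start pair (s0, D), following both machines on each input symbol, reaches 6 state pairs: (s0, D), (s5, B), (s1, G), (s3, E), (s6, F), (s2, C).
M1 accepts in {s0, s1, s2, s4, s6} and M2 accepts in {A, C, D, F, G}. In every reachable pair the two components are either both accepting — (s0, D), (s1, G), (s6, F), (s2, C) — or both non-accepting, so no string is accepted by exactly one of the machines: L(M1) \ L(M2) and L(M2) \ L(M1) are both empty.
Hence every string is accepted by M1 iff it is accepted by M2, and the two languages coincide.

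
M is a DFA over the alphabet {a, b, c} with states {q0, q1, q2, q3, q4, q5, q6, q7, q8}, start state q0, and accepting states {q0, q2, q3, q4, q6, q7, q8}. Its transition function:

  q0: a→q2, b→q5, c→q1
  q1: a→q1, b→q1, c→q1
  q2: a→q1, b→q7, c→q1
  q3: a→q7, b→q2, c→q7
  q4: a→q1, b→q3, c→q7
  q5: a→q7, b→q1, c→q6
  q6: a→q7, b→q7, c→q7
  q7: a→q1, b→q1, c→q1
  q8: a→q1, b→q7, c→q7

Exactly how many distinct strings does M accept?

The useful subgraph on states {q0, q2, q5, q6, q7} is acyclic, so L(M) is finite; the longest accepting path visits 4 useful states, giving maximum string length 3.
Counting accepting paths from q0 by length: 1 of length 0, 1 of length 1, 3 of length 2, 3 of length 3. Total 8.

8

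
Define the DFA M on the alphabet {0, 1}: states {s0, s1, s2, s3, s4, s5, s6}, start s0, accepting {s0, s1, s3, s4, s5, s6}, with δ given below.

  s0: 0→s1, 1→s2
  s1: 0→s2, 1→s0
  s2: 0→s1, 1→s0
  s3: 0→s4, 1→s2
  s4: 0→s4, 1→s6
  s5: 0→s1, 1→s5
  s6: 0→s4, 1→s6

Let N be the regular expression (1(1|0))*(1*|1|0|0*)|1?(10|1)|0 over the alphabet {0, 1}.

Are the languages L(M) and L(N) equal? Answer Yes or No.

No

The string 01 is accepted by M but rejected by N.
So L(M) ≠ L(N).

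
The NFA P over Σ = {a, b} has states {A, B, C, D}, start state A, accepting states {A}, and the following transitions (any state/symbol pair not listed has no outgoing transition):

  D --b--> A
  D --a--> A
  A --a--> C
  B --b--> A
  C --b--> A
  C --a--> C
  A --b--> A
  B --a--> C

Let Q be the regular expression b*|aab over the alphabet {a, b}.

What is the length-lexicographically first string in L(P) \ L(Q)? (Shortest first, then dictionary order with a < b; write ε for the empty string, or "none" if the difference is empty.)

The string ab is accepted by P but not by Q.
No shorter string lies in the difference, and ab is the lexicographically first length-2 string in L(P) \ L(Q).

ab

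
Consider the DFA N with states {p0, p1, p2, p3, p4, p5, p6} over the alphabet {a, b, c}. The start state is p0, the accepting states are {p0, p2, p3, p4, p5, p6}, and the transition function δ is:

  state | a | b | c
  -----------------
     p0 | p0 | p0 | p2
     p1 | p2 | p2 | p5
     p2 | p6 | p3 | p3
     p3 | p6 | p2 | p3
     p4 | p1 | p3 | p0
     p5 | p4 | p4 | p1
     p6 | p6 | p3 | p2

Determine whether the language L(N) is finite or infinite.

State p0 is reachable from the start and can reach an accepting state, and it lies on the cycle p0 → p0.
Traversing that cycle any number of times yields accepted strings of unbounded length, so the language is infinite.

infinite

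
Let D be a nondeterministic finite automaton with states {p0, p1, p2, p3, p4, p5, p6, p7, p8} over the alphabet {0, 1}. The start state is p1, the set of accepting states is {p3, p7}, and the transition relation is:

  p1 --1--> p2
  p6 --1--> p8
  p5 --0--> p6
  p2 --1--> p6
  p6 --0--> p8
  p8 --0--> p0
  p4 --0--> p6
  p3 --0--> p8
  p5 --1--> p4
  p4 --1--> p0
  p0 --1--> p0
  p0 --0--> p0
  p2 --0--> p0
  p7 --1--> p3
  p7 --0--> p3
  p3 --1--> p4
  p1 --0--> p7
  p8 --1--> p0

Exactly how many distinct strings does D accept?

The useful subgraph on states {p1, p3, p7} is acyclic, so L(D) is finite; the longest accepting path visits 3 useful states, giving maximum string length 2.
Counting accepting paths from p1 by length: 1 of length 1, 2 of length 2. Total 3.

3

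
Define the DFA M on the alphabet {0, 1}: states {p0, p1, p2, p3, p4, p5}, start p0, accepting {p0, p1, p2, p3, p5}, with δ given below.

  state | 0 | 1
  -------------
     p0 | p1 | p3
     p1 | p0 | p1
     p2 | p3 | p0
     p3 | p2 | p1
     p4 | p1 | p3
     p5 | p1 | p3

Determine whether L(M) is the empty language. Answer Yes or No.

No

The empty string ε is accepted: the run p0 ends in the accepting state p0.
Since at least one string is accepted, L(M) is not empty.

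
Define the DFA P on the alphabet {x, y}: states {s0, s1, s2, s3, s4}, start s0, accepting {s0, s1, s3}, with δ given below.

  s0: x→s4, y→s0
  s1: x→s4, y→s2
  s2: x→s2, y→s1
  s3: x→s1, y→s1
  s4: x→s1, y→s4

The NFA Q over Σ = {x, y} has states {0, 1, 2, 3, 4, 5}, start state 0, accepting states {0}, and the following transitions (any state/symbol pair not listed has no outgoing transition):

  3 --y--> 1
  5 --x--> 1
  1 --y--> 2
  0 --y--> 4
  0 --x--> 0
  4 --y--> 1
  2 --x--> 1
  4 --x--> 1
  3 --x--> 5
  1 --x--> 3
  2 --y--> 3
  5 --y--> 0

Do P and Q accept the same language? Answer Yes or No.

The string y is accepted by P but rejected by Q.
So L(P) ≠ L(Q).

No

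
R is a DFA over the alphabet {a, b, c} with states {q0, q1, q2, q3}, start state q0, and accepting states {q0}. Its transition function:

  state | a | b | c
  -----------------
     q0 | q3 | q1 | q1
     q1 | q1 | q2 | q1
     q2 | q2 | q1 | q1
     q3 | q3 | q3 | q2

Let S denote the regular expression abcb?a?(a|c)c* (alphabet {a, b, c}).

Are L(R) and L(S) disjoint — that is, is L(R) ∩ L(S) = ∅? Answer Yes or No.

Converting the expression S to a DFA (subset construction, then merging equivalent states) gives the minimal DFA with states {s0, s1, s2, s3, s4, s5, s6, s7}, start state s0, accepting states {s5, s7} and transitions s0: a→s1, b→s2, c→s2; s1: a→s2, b→s3, c→s2; s2: a→s2, b→s2, c→s2; s3: a→s2, b→s2, c→s4; s4: a→s5, b→s6, c→s7; s5: a→s7, b→s2, c→s7; s6: a→s5, b→s2, c→s7; s7: a→s2, b→s2, c→s7.
Exploring the product automaton R × S from the start pair (q0, s0), following both machines on each input symbol, reaches 12 state pairs: (q0, s0), (q3, s1), (q1, s2), (q3, s2), (q3, s3), (q2, s2), (q2, s4), (q2, s5), (q1, s6), (q1, s7), (q2, s7), (q1, s5).
R accepts in {q0} and S accepts in {s5, s7}; no reachable pair has both components accepting, so no string drives both machines to acceptance simultaneously and L(R) ∩ L(S) = ∅.
So no string is accepted by both, and the intersection is empty.

Yes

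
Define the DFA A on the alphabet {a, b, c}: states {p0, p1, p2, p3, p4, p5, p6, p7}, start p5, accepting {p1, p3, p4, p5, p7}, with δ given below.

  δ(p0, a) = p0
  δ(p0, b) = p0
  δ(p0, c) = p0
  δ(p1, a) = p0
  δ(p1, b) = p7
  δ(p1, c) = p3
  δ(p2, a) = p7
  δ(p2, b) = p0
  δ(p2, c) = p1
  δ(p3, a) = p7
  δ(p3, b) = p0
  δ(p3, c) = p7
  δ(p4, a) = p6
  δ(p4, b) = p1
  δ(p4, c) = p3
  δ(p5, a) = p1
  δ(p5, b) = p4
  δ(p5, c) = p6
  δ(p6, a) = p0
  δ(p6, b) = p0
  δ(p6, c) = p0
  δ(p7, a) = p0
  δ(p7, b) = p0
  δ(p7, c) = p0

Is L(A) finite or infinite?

finite

The useful states (reachable from p5 and able to reach an accepting state) are {p1, p3, p4, p5, p7}.
Restricted to these states the transition graph has no cycle, so every accepting path has bounded length and L is finite.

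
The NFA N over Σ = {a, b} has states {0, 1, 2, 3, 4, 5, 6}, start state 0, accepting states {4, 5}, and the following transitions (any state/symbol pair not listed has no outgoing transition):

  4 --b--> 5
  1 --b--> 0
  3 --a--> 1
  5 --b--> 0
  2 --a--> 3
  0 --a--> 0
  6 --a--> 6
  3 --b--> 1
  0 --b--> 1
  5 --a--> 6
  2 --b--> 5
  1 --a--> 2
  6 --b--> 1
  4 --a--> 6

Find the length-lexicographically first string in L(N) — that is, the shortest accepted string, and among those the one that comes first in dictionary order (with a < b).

bab

A breadth-first search from 0 reaches an accepting state first via the path 0 → 1 → 2 → 5 on input bab.
No string of length < 3 is accepted (BFS exhausts all shorter strings without reaching an accepting state), and bab is the lexicographically least accepting string of length 3.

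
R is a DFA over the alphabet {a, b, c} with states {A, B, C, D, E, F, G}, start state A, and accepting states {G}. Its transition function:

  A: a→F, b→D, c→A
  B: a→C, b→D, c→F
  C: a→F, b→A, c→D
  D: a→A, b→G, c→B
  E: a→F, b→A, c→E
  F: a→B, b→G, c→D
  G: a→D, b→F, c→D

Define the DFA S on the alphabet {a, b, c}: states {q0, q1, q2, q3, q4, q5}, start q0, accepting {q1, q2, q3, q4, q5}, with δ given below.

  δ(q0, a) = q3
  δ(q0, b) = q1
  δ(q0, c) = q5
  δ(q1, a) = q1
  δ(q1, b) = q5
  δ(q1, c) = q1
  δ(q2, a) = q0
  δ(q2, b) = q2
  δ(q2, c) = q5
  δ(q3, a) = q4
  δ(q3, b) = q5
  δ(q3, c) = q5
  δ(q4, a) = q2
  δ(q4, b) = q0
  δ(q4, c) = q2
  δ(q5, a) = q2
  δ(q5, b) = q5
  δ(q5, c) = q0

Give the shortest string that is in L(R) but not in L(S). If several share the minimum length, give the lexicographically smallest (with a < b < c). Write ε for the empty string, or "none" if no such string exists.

aabaab

The string aabaab is accepted by R but not by S.
No shorter string lies in the difference, and aabaab is the lexicographically first length-6 string in L(R) \ L(S).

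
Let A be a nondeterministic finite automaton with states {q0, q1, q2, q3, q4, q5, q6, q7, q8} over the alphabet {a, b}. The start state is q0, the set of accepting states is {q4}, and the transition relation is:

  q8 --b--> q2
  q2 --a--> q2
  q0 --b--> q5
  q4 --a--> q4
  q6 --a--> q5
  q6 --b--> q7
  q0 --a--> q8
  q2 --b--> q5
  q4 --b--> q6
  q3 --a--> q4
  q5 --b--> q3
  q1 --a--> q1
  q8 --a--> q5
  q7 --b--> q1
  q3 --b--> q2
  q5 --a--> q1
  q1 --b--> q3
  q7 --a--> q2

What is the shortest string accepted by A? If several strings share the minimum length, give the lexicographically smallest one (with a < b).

A breadth-first search from q0 reaches an accepting state first via the path q0 → q5 → q3 → q4 on input bba.
No string of length < 3 is accepted (BFS exhausts all shorter strings without reaching an accepting state), and bba is the lexicographically least accepting string of length 3.

bba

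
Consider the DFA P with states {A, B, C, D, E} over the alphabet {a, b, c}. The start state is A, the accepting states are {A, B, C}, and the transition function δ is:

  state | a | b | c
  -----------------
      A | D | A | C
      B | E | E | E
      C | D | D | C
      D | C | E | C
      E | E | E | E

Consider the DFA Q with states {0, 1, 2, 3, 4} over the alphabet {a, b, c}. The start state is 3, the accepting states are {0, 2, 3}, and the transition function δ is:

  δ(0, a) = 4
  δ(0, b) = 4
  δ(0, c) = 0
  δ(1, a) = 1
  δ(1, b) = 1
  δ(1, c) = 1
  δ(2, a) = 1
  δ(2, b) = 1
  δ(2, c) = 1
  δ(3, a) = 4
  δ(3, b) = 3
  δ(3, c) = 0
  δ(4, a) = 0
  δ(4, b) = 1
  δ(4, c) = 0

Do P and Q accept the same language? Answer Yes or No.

Exploring the product automaton P × Q from the start pair (A, 3), following both machines on each input symbol, reaches 4 state pairs: (A, 3), (D, 4), (C, 0), (E, 1).
P accepts in {A, B, C} and Q accepts in {0, 2, 3}. In every reachable pair the two components are either both accepting — (A, 3), (C, 0) — or both non-accepting, so no string is accepted by exactly one of the machines: L(P) \ L(Q) and L(Q) \ L(P) are both empty.
Hence every string is accepted by P iff it is accepted by Q, and the two languages coincide.

Yes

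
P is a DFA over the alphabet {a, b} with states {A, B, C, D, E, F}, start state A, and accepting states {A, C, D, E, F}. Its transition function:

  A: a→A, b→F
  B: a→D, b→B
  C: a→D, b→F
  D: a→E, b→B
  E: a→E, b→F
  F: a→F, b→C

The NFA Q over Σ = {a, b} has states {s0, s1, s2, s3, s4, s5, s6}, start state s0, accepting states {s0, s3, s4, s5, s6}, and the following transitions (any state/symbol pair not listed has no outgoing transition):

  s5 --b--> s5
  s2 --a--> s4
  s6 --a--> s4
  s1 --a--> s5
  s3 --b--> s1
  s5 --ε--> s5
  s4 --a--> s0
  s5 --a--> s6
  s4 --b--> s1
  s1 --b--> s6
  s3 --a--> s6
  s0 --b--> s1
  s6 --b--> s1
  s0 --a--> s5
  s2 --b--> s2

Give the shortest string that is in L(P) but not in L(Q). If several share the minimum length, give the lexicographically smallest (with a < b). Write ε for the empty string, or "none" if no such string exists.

b

The string b is accepted by P but not by Q.
No shorter string lies in the difference, and b is the lexicographically first length-1 string in L(P) \ L(Q).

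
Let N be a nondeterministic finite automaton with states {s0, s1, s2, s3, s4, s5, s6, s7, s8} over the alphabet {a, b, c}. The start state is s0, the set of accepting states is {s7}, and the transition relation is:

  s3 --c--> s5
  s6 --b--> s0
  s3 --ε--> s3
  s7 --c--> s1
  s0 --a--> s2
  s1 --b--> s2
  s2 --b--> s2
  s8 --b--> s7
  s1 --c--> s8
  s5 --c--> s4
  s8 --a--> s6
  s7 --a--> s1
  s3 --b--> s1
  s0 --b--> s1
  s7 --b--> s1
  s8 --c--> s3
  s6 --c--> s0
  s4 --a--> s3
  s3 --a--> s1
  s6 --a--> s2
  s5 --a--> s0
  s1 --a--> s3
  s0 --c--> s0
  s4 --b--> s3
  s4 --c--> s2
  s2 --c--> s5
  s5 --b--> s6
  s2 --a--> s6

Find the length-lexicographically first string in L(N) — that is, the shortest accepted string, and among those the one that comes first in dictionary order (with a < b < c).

A breadth-first search from s0 reaches an accepting state first via the path s0 → s1 → s8 → s7 on input bcb.
No string of length < 3 is accepted (BFS exhausts all shorter strings without reaching an accepting state), and bcb is the lexicographically least accepting string of length 3.

bcb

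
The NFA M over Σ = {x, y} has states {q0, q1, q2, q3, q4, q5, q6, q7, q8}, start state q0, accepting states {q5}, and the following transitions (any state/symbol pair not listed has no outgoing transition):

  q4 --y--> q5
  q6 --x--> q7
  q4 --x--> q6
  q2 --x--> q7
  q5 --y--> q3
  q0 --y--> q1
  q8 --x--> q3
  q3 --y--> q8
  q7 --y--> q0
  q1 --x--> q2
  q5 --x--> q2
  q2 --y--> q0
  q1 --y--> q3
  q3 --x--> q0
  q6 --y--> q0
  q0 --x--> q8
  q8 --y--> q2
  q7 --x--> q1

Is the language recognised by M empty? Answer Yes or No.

The states reachable from the start state are {q0, q1, q2, q3, q7, q8}.
None of the accepting states {q5} is reachable, so no string is accepted and L(M) = ∅.

Yes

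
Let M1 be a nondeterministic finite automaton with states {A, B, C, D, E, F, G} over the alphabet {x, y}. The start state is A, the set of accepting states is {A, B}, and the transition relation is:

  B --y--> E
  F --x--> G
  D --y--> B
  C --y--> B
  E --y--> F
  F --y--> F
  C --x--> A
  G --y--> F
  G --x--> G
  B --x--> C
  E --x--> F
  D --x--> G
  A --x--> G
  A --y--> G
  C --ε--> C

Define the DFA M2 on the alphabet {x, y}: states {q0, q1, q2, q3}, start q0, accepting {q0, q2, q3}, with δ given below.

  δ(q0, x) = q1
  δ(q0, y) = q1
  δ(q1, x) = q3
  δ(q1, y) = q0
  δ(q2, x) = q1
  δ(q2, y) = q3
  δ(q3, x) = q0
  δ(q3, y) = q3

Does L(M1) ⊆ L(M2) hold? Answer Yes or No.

Exploring the product automaton M1 × M2 from the start pair (A, q0), following both machines on each input symbol, reaches 7 state pairs: (A, q0), (G, q1), (G, q3), (F, q0), (G, q0), (F, q3), (F, q1).
M1 accepts in {A, B} and M2 accepts in {q0, q2, q3}. The reachable pairs whose M1-component is accepting are (A, q0); in each of them the M2-component is accepting too, so the product for L(M1) \ L(M2) (M1-component accepting, M2-component rejecting) has no reachable accepting pair and the difference is empty.
Hence every string in L(M1) is also in L(M2).

Yes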